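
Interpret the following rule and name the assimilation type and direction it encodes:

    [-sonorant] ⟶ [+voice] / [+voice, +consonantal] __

The structural change is [+voice], and the conditioning segment [+voice, +consonantal] (a voiced consonant) is itself voiced, so the target comes to share the voicing of its neighbour — voicing assimilation.
The conditioning segment sits to the left of the focus bar, meaning the trigger precedes the segment that changes — progressive assimilation.

progressive voicing assimilation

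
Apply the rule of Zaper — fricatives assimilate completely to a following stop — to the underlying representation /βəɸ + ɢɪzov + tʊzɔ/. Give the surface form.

[βəɢɢɪzottʊzɔ]

/ɸ/ is the segment targeted by the rule; it sits immediately before /ɢ/, so it assimilates completely and surfaces as [ɢ].
At the second juncture, /v/ likewise becomes [t] adjacent to /t/.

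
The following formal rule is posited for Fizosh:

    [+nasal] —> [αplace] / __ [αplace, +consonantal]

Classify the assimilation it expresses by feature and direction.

The rule copies the place features (abbreviated [place]) from the environment onto the target, so the assimilating feature is place.
Since the environment is written after the underscore, the trigger follows the target; the direction is regressive.

regressive place assimilation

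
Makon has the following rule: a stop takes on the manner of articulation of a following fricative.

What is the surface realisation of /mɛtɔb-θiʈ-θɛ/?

[mɛtɔβθiʂθɛ]

/b/ is a voiced bilabial stop. The following trigger /θ/ is a fricative, so /b/ must become a fricative as well.
Changing only its manner to fricative gives [β] — the voiced bilabial fricative.
The same rule applies at the second boundary: /ʈ/ → [ʂ] next to /θ/.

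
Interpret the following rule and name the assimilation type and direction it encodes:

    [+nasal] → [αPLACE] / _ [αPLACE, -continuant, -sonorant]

regressive place assimilation

The rule copies the place features (abbreviated [PLACE]) from the environment onto the target, so the assimilating feature is place.
The conditioning segment sits to the right of the focus bar, meaning the trigger follows the segment that changes — regressive assimilation.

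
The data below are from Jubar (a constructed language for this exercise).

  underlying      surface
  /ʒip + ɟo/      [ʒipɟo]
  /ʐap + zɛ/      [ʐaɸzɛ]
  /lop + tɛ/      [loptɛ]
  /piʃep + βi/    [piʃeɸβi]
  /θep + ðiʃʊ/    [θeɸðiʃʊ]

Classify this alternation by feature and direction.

regressive manner assimilation

Underlying /p/ is realised as [ɸ] next to /z/; /z/ itself does not change.
/p/ is a stop while /z/ is a fricative; the output [ɸ] is a fricative, matching the trigger — so the feature that spreads is manner.
Place and voice are unchanged, so the assimilation is partial, not total.
Checking the remaining alternations: /p/ → [ɸ] before /β/ (stop → fricative, matching a fricative); /p/ → [ɸ] before /ð/ (stop → fricative, matching a fricative) — only manner changes, and always toward the following segment.
No alternation appears in [ʒipɟo], [loptɛ]: there the adjacent consonants already agree in manner (/p/ and /ɟ/ are both stops; /p/ and /t/ are both stops), so these forms are consistent with the same rule.
The trigger is the following segment, so the direction is regressive (anticipatory).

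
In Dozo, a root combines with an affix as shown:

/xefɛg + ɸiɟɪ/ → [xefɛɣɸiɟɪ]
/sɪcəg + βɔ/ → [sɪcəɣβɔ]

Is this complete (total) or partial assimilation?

Underlying /g/ is realised as [ɣ] next to /ɸ/; /ɸ/ itself does not change.
/g/ is a stop while /ɸ/ is a fricative; the output [ɣ] is a fricative, matching the trigger — so the feature that spreads is manner.
Place and voice are unchanged, so the assimilation is partial, not total.
The other alternating form patterns the same way: /g/ → [ɣ] before /β/ (stop → fricative, matching a fricative) — only manner changes, and always toward the following segment.

partial assimilation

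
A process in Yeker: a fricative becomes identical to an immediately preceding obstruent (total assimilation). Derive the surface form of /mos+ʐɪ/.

[mossɪ]

/ʐ/ is the segment targeted by the rule; it sits immediately after /s/, so it assimilates completely and surfaces as [s].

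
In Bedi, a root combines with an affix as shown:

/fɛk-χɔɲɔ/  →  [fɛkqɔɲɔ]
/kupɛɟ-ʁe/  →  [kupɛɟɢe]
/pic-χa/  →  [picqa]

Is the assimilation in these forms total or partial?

partial assimilation

Comparing underlying and surface forms, /χ/ → [q] is the alternation; the neighbouring /k/ is constant.
/χ/ is a fricative while /k/ is a stop; the output [q] is a stop, matching the trigger — so the feature that spreads is manner.
Place and voice are unchanged, so the assimilation is partial, not total.
The same holds elsewhere in the data: /ʁ/ → [ɢ] after /ɟ/ (fricative → stop, matching a stop); /χ/ → [q] after /c/ (fricative → stop, matching a stop) — only manner changes, and always toward the preceding segment.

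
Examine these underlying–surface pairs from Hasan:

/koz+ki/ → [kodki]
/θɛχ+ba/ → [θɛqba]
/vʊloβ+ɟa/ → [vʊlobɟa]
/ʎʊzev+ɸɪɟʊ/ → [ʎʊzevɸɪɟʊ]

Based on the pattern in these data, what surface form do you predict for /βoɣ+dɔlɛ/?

The data show regressive manner assimilation: /z/ → [d] before /k/; /χ/ → [q] before /b/; /β/ → [b] before /ɟ/. In each pair only manner changes, matching the following consonant, while place and voice stay constant.
No alternation appears in [ʎʊzevɸɪɟʊ]: there the adjacent consonants already agree in manner (/v/ and /ɸ/ are both fricatives), so this form is consistent with the same rule.
The rule targets /ɣ/ (voiced velar fricative), which sits before the trigger /d/ (stop).
A voiced velar stop is [g], so the surface segment is [g].

[βogdɔlɛ]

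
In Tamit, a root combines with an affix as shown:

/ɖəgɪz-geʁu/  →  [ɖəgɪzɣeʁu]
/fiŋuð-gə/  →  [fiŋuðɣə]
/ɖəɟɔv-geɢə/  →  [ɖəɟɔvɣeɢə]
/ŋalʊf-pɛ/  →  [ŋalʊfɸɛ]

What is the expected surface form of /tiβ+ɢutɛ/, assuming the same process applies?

[tiβʁutɛ]

The data show progressive manner assimilation: /g/ → [ɣ] after /z/; /g/ → [ɣ] after /ð/; /g/ → [ɣ] after /v/; /p/ → [ɸ] after /f/. In each pair only manner changes, matching the preceding consonant, while place and voice stay constant.
/ɢ/ is a voiced uvular stop. The preceding trigger /β/ is a fricative, so /ɢ/ must become a fricative as well.
A voiced uvular fricative is [ʁ], so the surface segment is [ʁ].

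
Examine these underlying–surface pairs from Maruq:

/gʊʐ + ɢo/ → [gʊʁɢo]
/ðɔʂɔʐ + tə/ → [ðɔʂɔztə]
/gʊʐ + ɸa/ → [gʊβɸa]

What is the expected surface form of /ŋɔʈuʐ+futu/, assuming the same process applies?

[ŋɔʈuvfutu]

The data show regressive place assimilation: /ʐ/ → [ʁ] before /ɢ/; /ʐ/ → [z] before /t/; /ʐ/ → [β] before /ɸ/. In each pair only place changes, matching the following consonant, while manner and voice stay constant.
/ʐ/ is a voiced retroflex fricative. The following trigger /f/ is labiodental, so /ʐ/ must become labiodental as well.
Changing only its place to labiodental gives [v] — the voiced labiodental fricative.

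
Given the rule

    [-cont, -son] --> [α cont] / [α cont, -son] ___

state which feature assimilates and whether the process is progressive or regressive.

The rule copies [cont] (continuancy) from the environment onto the target stops; since [±cont] encodes the stop/fricative manner contrast, the assimilating dimension is manner.
Since the environment is written before the underscore, the trigger precedes the target; the direction is progressive.

progressive manner assimilation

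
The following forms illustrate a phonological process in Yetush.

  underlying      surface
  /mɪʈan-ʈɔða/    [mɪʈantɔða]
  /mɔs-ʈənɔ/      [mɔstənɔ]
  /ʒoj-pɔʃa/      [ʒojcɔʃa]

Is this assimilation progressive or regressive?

progressive

The segment that alternates is /ʈ/, which surfaces as [t] when adjacent to /n/.
The change retroflex → alveolar matches the place of the preceding /n/, identifying this as place assimilation.
Checking the remaining alternations: /ʈ/ → [t] after /s/ (retroflex → alveolar, matching alveolar); /p/ → [c] after /j/ (bilabial → palatal, matching palatal) — only place changes, and always toward the preceding segment.
The trigger is the preceding segment, so the direction is progressive (perseverative).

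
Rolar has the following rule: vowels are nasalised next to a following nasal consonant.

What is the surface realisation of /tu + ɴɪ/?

[tũɴɪ]

/u/ sits next to the nasal /ɴ/ and is therefore nasalised to [ũ].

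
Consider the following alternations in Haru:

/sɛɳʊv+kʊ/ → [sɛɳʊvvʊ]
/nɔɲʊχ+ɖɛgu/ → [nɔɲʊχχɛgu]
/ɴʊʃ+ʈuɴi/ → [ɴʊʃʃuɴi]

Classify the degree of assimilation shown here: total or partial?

Comparing underlying and surface forms, /k/ → [v] is the alternation; the neighbouring /v/ is constant.
The output [v] is identical to the trigger /v/ — every feature (place, manner, voicing) has been copied — so this is total assimilation.
The remaining alternations confirm this: /ɖ/ → [χ] after /χ/; /ʈ/ → [ʃ] after /ʃ/ — in each case the output is a copy of the preceding consonant.

total assimilation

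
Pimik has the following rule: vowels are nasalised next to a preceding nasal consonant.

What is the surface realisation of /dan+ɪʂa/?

The vowel /ɪ/ is adjacent to the preceding nasal /n/, so it acquires [+nasal] and surfaces as [ɪ̃].

[danɪ̃ʂa]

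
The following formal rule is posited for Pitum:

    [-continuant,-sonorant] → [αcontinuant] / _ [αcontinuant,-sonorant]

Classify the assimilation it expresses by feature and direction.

regressive manner assimilation

The rule copies [continuant] (continuancy) from the environment onto the target stops; since [±continuant] encodes the stop/fricative manner contrast, the assimilating dimension is manner.
The conditioning segment sits to the right of the focus bar, meaning the trigger follows the segment that changes — regressive assimilation.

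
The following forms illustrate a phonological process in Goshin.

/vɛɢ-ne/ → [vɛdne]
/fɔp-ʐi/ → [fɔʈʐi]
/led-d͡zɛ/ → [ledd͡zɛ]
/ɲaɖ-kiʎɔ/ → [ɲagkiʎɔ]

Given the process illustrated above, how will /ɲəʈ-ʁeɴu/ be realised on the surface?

[ɲəqʁeɴu]

The data show regressive place assimilation: /ɢ/ → [d] before /n/; /p/ → [ʈ] before /ʐ/; /ɖ/ → [g] before /k/. In each pair only place changes, matching the following consonant, while manner and voice stay constant.
No alternation appears in [ledd͡zɛ]: there the adjacent consonants already agree in place (/d/ and /d͡z/ are both alveolar), so this form is consistent with the same rule.
The rule targets /ʈ/ (voiceless retroflex stop), which sits before the trigger /ʁ/ (uvular).
Changing only its place to uvular gives [q] — the voiceless uvular stop.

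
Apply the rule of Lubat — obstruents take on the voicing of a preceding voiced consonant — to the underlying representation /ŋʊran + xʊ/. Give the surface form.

The rule targets /x/ (voiceless velar fricative), which sits after the trigger /n/ (voiced).
The voiced velar fricative is [ɣ], so /x/ → [ɣ].

[ŋʊranɣʊ]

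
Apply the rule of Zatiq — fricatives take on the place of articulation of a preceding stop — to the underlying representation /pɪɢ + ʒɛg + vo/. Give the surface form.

[pɪɢʁɛgɣo]

The rule targets /ʒ/ (voiced postalveolar fricative), which sits after the trigger /ɢ/ (uvular).
The voiced uvular fricative is [ʁ], so /ʒ/ → [ʁ].
The same rule applies at the second boundary: /v/ → [ɣ] next to /g/.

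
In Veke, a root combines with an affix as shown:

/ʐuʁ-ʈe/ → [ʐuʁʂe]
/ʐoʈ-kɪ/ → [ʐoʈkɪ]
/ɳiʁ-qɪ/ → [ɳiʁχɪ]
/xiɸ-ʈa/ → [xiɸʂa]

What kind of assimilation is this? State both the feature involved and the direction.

progressive manner assimilation

Underlying /ʈ/ is realised as [ʂ] next to /ʁ/; /ʁ/ itself does not change.
/ʈ/ is a stop while /ʁ/ is a fricative; the output [ʂ] is a fricative, matching the trigger — so the feature that spreads is manner.
Place and voice are unchanged, so the assimilation is partial, not total.
The other alternating forms pattern the same way: /q/ → [χ] after /ʁ/ (stop → fricative, matching a fricative); /ʈ/ → [ʂ] after /ɸ/ (stop → fricative, matching a fricative) — only manner changes, and always toward the preceding segment.
No alternation appears in [ʐoʈkɪ]: there the adjacent consonants already agree in manner (/k/ and /ʈ/ are both stops), so this form is consistent with the same rule.
The trigger is the preceding segment, so the direction is progressive (perseverative).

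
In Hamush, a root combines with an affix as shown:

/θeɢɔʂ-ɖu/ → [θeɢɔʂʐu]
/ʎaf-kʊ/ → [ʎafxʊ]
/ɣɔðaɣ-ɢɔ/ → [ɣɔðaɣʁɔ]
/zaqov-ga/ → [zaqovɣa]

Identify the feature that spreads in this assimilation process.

manner

Comparing underlying and surface forms, /ɖ/ → [ʐ] is the alternation; the neighbouring /ʂ/ is constant.
The change stop → fricative matches the manner of the preceding /ʂ/, identifying this as manner assimilation.
The other alternating forms pattern the same way: /k/ → [x] after /f/ (stop → fricative, matching a fricative); /ɢ/ → [ʁ] after /ɣ/ (stop → fricative, matching a fricative); /g/ → [ɣ] after /v/ (stop → fricative, matching a fricative) — only manner changes, and always toward the preceding segment.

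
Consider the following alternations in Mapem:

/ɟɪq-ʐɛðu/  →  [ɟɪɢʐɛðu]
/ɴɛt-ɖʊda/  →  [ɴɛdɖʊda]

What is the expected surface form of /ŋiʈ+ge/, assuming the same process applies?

The data show regressive voicing assimilation: /q/ → [ɢ] before /ʐ/; /t/ → [d] before /ɖ/. In each pair only voicing changes, matching the following consonant, while place and manner stay constant.
The rule targets /ʈ/ (voiceless retroflex stop), which sits before the trigger /g/ (voiced).
The voiced retroflex stop is [ɖ], so /ʈ/ → [ɖ].

[ŋiɖge]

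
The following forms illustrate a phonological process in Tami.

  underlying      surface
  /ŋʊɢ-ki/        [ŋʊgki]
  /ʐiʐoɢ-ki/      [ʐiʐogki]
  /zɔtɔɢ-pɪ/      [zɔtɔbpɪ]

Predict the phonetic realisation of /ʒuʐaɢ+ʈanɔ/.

The data show regressive place assimilation: /ɢ/ → [g] before /k/; /ɢ/ → [b] before /p/. In each pair only place changes, matching the following consonant, while manner and voice stay constant.
/ɢ/ is a voiced uvular stop. The following trigger /ʈ/ is retroflex, so /ɢ/ must become retroflex as well.
The voiced retroflex stop is [ɖ], so /ɢ/ → [ɖ].

[ʒuʐaɖʈanɔ]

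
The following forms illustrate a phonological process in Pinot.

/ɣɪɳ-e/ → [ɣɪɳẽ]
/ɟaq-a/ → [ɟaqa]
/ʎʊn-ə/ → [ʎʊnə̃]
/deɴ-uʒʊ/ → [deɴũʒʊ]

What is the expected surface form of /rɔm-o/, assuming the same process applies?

[rɔmõ]

The data show progressive nasality assimilation (vowel nasalisation): /e/ → [ẽ] after /ɳ/; /ə/ → [ə̃] after /n/; /u/ → [ũ] after /ɴ/ — a vowel is nasalised by an immediately preceding nasal consonant.
No change occurs in [ɟaqa] because the vowel at the boundary is adjacent to an oral consonant, not a nasal (/a/ next to /q/).
The vowel /o/ is adjacent to the preceding nasal /m/, so it acquires [+nasal] and surfaces as [õ].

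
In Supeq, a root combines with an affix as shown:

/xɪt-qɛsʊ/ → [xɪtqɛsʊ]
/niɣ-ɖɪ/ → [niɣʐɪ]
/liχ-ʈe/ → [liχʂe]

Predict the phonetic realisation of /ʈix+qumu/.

The data show progressive manner assimilation: /ɖ/ → [ʐ] after /ɣ/; /ʈ/ → [ʂ] after /χ/. In each pair only manner changes, matching the preceding consonant, while place and voice stay constant.
No alternation appears in [xɪtqɛsʊ]: there the adjacent consonants already agree in manner (/q/ and /t/ are both stops), so this form is consistent with the same rule.
/q/ is a voiceless uvular stop. The preceding trigger /x/ is a fricative, so /q/ must become a fricative as well.
Changing only its manner to fricative gives [χ] — the voiceless uvular fricative.

[ʈixχumu]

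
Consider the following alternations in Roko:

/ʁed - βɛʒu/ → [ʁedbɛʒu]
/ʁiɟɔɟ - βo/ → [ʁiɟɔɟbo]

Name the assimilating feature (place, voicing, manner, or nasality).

manner

Comparing underlying and surface forms, /β/ → [b] is the alternation; the neighbouring /d/ is constant.
The change fricative → stop matches the manner of the preceding /d/, identifying this as manner assimilation.
The same holds elsewhere in the data: /β/ → [b] after /ɟ/ (fricative → stop, matching a stop) — only manner changes, and always toward the preceding segment.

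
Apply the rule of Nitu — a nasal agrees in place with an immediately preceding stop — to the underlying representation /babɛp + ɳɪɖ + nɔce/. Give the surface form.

[babɛpmɪɖɳɔce]

The rule targets /ɳ/ (voiced retroflex nasal), which sits after the trigger /p/ (bilabial).
Changing only its place to bilabial gives [m] — the voiced bilabial nasal.
At the second juncture, /n/ likewise becomes [ɳ] adjacent to /ɖ/.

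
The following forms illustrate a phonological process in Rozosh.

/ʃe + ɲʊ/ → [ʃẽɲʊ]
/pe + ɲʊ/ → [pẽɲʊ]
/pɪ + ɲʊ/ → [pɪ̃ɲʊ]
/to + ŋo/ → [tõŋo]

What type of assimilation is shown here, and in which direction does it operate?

regressive nasality assimilation (vowel nasalisation)

The vowel /e/ surfaces as nasalised [ẽ] next to the following nasal /ɲ/ — it has acquired the [+nasal] feature of its neighbour.
The other forms show the same pattern: /ɪ/ → [ɪ̃] before /ɲ/; /o/ → [õ] before /ŋ/ — each time a vowel is nasalised next to a following nasal.
Because the conditioning nasal is to the right of the vowel that changes, the process is regressive (anticipatory).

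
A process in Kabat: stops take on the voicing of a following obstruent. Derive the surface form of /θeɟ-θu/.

[θecθu]

The rule targets /ɟ/ (voiced palatal stop), which sits before the trigger /θ/ (voiceless).
The voiceless palatal stop is [c], so /ɟ/ → [c].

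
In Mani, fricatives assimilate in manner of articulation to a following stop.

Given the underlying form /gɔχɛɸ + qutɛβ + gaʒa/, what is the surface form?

[gɔχɛpqutɛbgaʒa]

/ɸ/ is a voiceless bilabial fricative. The following trigger /q/ is a stop, so /ɸ/ must become a stop as well.
Changing only its manner to stop gives [p] — the voiceless bilabial stop.
The same rule applies at the second boundary: /β/ → [b] next to /g/.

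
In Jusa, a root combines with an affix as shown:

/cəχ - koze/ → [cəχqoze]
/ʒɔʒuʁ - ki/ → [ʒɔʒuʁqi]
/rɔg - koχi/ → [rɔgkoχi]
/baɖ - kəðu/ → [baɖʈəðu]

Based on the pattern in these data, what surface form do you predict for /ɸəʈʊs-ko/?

The data show progressive place assimilation: /k/ → [q] after /χ/; /k/ → [q] after /ʁ/; /k/ → [ʈ] after /ɖ/. In each pair only place changes, matching the preceding consonant, while manner and voice stay constant.
Nothing changes in [rɔgkoχi]: there the adjacent consonants already agree in place (/k/ and /g/ are both velar), so this form is consistent with the same rule.
/k/ is a voiceless velar stop. The preceding trigger /s/ is alveolar, so /k/ must become alveolar as well.
Changing only its place to alveolar gives [t] — the voiceless alveolar stop.

[ɸəʈʊsto]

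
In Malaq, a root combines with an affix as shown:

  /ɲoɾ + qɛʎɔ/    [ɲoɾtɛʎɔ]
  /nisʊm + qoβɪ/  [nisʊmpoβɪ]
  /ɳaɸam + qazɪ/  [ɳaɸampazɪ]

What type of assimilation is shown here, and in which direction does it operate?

The segment that alternates is /q/, which surfaces as [t] when adjacent to /ɾ/.
/q/ is uvular while /ɾ/ is alveolar; the output [t] is alveolar, matching the trigger — so the feature that spreads is place.
Manner and voice are unchanged, so the assimilation is partial, not total.
The same holds elsewhere in the data: /q/ → [p] after /m/ (uvular → bilabial, matching bilabial) — only place changes, and always toward the preceding segment.
Since the segment that changes follows the conditioning segment, the assimilation is progressive.

progressive place assimilation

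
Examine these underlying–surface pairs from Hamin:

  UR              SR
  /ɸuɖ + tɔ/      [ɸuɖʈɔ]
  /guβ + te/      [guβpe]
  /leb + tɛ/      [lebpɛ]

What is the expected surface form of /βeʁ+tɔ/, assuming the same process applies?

[βeʁqɔ]

The data show progressive place assimilation: /t/ → [ʈ] after /ɖ/; /t/ → [p] after /β/; /t/ → [p] after /b/. In each pair only place changes, matching the preceding consonant, while manner and voice stay constant.
The rule targets /t/ (voiceless alveolar stop), which sits after the trigger /ʁ/ (uvular).
The voiceless uvular stop is [q], so /t/ → [q].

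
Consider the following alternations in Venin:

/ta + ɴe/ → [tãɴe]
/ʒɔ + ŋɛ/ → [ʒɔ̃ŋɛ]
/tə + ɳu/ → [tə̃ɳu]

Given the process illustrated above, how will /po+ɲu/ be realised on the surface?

[põɲu]

The data show regressive nasality assimilation (vowel nasalisation): /a/ → [ã] before /ɴ/; /ɔ/ → [ɔ̃] before /ŋ/; /ə/ → [ə̃] before /ɳ/ — a vowel is nasalised by an immediately following nasal consonant.
The vowel /o/ is adjacent to the following nasal /ɲ/, so it acquires [+nasal] and surfaces as [õ].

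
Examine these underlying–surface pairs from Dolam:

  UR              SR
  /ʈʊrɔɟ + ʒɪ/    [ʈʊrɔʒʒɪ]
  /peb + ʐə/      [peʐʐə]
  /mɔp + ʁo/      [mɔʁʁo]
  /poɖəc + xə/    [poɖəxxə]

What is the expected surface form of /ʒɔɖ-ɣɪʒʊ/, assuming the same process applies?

[ʒɔɣɣɪʒʊ]

The data show regressive total assimilation (/ɟ/ → [ʒ] before /ʒ/; /b/ → [ʐ] before /ʐ/; /p/ → [ʁ] before /ʁ/; /c/ → [x] before /x/): in every case the target segment becomes identical to its following neighbour, copying more than a single feature.
/ɖ/ is the segment targeted by the rule; it sits immediately before /ɣ/, so it assimilates completely and surfaces as [ɣ].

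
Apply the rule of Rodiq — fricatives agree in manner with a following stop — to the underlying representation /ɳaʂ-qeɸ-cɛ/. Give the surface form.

[ɳaʈqepcɛ]

/ʂ/ is a voiceless retroflex fricative. The following trigger /q/ is a stop, so /ʂ/ must become a stop as well.
A voiceless retroflex stop is [ʈ], so the surface segment is [ʈ].
At the second juncture, /ɸ/ likewise becomes [p] adjacent to /c/.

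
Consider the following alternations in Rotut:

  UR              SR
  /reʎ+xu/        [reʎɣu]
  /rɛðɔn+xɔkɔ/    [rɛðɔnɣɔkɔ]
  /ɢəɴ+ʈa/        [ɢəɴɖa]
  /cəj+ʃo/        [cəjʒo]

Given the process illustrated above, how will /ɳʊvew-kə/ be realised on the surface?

The data show progressive voicing assimilation: /x/ → [ɣ] after /ʎ/; /x/ → [ɣ] after /n/; /ʈ/ → [ɖ] after /ɴ/; /ʃ/ → [ʒ] after /j/. In each pair only voicing changes, matching the preceding consonant, while place and manner stay constant.
The rule targets /k/ (voiceless velar stop), which sits after the trigger /w/ (voiced).
The voiced velar stop is [g], so /k/ → [g].

[ɳʊvewgə]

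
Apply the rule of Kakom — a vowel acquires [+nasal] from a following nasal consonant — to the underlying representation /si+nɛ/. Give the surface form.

[sĩnɛ]

/i/ sits next to the nasal /n/ and is therefore nasalised to [ĩ].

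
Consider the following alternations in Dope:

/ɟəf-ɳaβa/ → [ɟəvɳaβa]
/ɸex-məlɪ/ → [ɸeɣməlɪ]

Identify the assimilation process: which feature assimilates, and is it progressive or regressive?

Underlying /f/ is realised as [v] next to /ɳ/; /ɳ/ itself does not change.
/f/ is voiceless while /ɳ/ is voiced; the output [v] is voiced, matching the trigger — so the feature that spreads is voicing.
Place and manner are unchanged, so the assimilation is partial, not total.
The same holds elsewhere in the data: /x/ → [ɣ] before /m/ (voiceless → voiced, matching voiced) — only voicing changes, and always toward the following segment.
The trigger is the following segment, so the direction is regressive (anticipatory).

regressive voicing assimilation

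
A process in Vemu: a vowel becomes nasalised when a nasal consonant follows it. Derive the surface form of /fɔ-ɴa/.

/ɔ/ sits next to the nasal /ɴ/ and is therefore nasalised to [ɔ̃].

[fɔ̃ɴa]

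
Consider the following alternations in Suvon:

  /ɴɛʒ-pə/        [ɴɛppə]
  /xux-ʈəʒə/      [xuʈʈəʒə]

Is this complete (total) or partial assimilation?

Comparing underlying and surface forms, /ʒ/ → [p] is the alternation; the neighbouring /p/ is constant.
The output [p] is identical to the trigger /p/ — every feature (place, manner, voicing) has been copied — so this is total assimilation.
The other form behaves the same way: /x/ → [ʈ] before /ʈ/ — in each case the output is a copy of the following consonant.

total assimilation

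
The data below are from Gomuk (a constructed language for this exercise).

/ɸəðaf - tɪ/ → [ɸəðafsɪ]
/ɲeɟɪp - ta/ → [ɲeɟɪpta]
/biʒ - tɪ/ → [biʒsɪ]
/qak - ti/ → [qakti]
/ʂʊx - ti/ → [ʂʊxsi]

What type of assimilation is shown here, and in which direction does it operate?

progressive manner assimilation

Comparing underlying and surface forms, /t/ → [s] is the alternation; the neighbouring /f/ is constant.
The change stop → fricative matches the manner of the preceding /f/, identifying this as manner assimilation.
Place and voice are unchanged, so the assimilation is partial, not total.
The same holds elsewhere in the data: /t/ → [s] after /ʒ/ (stop → fricative, matching a fricative); /t/ → [s] after /x/ (stop → fricative, matching a fricative) — only manner changes, and always toward the preceding segment.
No alternation appears in [ɲeɟɪpta], [qakti]: there the adjacent consonants already agree in manner (/t/ and /p/ are both stops; /t/ and /k/ are both stops), so these forms are consistent with the same rule.
Since the segment that changes follows the conditioning segment, the assimilation is progressive.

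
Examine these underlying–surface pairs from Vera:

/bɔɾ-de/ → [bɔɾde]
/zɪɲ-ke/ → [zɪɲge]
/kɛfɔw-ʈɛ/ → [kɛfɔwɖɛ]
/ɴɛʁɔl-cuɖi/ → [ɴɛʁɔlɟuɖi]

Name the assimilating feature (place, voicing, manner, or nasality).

Underlying /k/ is realised as [g] next to /ɲ/; /ɲ/ itself does not change.
The change voiceless → voiced matches the voicing of the preceding /ɲ/, identifying this as voicing assimilation.
The other alternating forms pattern the same way: /ʈ/ → [ɖ] after /w/ (voiceless → voiced, matching voiced); /c/ → [ɟ] after /l/ (voiceless → voiced, matching voiced) — only voicing changes, and always toward the preceding segment.
Nothing changes in [bɔɾde]: there the adjacent consonants already agree in voicing (/d/ and /ɾ/ are both voiced), so this form is consistent with the same rule.

voicing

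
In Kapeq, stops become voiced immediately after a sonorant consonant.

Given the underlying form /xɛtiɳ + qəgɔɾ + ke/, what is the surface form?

[xɛtiɳɢəgɔɾge]

/q/ is a voiceless uvular stop. The preceding trigger /ɳ/ is voiced, so /q/ must become voiced as well.
The voiced uvular stop is [ɢ], so /q/ → [ɢ].
At the second juncture, /k/ likewise becomes [g] adjacent to /ɾ/.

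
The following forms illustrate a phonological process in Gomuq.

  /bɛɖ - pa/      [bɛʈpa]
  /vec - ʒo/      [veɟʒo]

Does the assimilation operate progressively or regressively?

regressive

The segment that alternates is /ɖ/, which surfaces as [ʈ] when adjacent to /p/.
/ɖ/ is voiced while /p/ is voiceless; the output [ʈ] is voiceless, matching the trigger — so the feature that spreads is voicing.
Checking the remaining alternation: /c/ → [ɟ] before /ʒ/ (voiceless → voiced, matching voiced) — only voicing changes, and always toward the following segment.
Since the segment that changes precedes the conditioning segment, the assimilation is regressive.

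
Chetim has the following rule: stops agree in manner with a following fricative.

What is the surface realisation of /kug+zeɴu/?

/g/ is a voiced velar stop. The following trigger /z/ is a fricative, so /g/ must become a fricative as well.
The voiced velar fricative is [ɣ], so /g/ → [ɣ].

[kuɣzeɴu]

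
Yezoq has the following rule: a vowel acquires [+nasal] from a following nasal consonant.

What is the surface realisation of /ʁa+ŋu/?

[ʁãŋu]

The vowel /a/ is adjacent to the following nasal /ŋ/, so it acquires [+nasal] and surfaces as [ã].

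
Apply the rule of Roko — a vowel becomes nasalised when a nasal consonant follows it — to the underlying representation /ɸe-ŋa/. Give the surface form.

[ɸẽŋa]

/e/ sits next to the nasal /ŋ/ and is therefore nasalised to [ẽ].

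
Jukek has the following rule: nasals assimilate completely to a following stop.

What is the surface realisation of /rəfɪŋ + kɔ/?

/ŋ/ is the segment targeted by the rule; it sits immediately before /k/, so it assimilates completely and surfaces as [k].

[rəfɪkkɔ]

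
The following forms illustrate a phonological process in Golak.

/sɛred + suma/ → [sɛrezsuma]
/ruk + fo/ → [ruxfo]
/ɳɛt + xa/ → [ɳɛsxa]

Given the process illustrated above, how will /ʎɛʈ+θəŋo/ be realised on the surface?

[ʎɛʂθəŋo]

The data show regressive manner assimilation: /d/ → [z] before /s/; /k/ → [x] before /f/; /t/ → [s] before /x/. In each pair only manner changes, matching the following consonant, while place and voice stay constant.
/ʈ/ is a voiceless retroflex stop. The following trigger /θ/ is a fricative, so /ʈ/ must become a fricative as well.
A voiceless retroflex fricative is [ʂ], so the surface segment is [ʂ].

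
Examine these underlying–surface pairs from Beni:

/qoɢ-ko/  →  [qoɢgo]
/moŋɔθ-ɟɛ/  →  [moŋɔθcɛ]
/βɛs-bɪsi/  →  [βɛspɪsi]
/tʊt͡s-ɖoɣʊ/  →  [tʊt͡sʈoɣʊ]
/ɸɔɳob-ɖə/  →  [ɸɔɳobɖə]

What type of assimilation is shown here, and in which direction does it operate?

Comparing underlying and surface forms, /k/ → [g] is the alternation; the neighbouring /ɢ/ is constant.
/k/ is voiceless while /ɢ/ is voiced; the output [g] is voiced, matching the trigger — so the feature that spreads is voicing.
Place and manner are unchanged, so the assimilation is partial, not total.
The other alternating forms pattern the same way: /ɟ/ → [c] after /θ/ (voiced → voiceless, matching voiceless); /b/ → [p] after /s/ (voiced → voiceless, matching voiceless); /ɖ/ → [ʈ] after /t͡s/ (voiced → voiceless, matching voiceless) — only voicing changes, and always toward the preceding segment.
No alternation appears in [ɸɔɳobɖə]: there the adjacent consonants already agree in voicing (/ɖ/ and /b/ are both voiced), so this form is consistent with the same rule.
Since the segment that changes follows the conditioning segment, the assimilation is progressive.

progressive voicing assimilation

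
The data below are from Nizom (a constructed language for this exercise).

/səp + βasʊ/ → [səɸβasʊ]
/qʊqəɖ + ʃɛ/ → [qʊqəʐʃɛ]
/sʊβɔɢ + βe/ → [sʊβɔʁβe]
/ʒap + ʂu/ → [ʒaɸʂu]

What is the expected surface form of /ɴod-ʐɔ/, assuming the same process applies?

The data show regressive manner assimilation: /p/ → [ɸ] before /β/; /ɖ/ → [ʐ] before /ʃ/; /ɢ/ → [ʁ] before /β/; /p/ → [ɸ] before /ʂ/. In each pair only manner changes, matching the following consonant, while place and voice stay constant.
The rule targets /d/ (voiced alveolar stop), which sits before the trigger /ʐ/ (fricative).
The voiced alveolar fricative is [z], so /d/ → [z].

[ɴozʐɔ]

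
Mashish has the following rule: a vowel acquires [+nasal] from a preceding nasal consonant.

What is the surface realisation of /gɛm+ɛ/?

/ɛ/ sits next to the nasal /m/ and is therefore nasalised to [ɛ̃].

[gɛmɛ̃]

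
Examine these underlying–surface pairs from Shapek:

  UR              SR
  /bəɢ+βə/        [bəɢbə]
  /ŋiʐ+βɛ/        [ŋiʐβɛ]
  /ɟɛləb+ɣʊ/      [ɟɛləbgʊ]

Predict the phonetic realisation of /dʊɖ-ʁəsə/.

The data show progressive manner assimilation: /β/ → [b] after /ɢ/; /ɣ/ → [g] after /b/. In each pair only manner changes, matching the preceding consonant, while place and voice stay constant.
No alternation appears in [ŋiʐβɛ]: there the adjacent consonants already agree in manner (/β/ and /ʐ/ are both fricatives), so this form is consistent with the same rule.
/ʁ/ is a voiced uvular fricative. The preceding trigger /ɖ/ is a stop, so /ʁ/ must become a stop as well.
A voiced uvular stop is [ɢ], so the surface segment is [ɢ].

[dʊɖɢəsə]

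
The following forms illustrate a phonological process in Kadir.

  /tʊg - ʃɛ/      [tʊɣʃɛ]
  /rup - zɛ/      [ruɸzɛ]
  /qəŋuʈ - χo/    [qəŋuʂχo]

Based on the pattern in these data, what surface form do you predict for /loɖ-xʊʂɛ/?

[loʐxʊʂɛ]

The data show regressive manner assimilation: /g/ → [ɣ] before /ʃ/; /p/ → [ɸ] before /z/; /ʈ/ → [ʂ] before /χ/. In each pair only manner changes, matching the following consonant, while place and voice stay constant.
/ɖ/ is a voiced retroflex stop. The following trigger /x/ is a fricative, so /ɖ/ must become a fricative as well.
Changing only its manner to fricative gives [ʐ] — the voiced retroflex fricative.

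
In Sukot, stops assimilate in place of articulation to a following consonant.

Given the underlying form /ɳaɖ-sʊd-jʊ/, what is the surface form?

[ɳadsʊɟjʊ]

/ɖ/ is a voiced retroflex stop. The following trigger /s/ is alveolar, so /ɖ/ must become alveolar as well.
The voiced alveolar stop is [d], so /ɖ/ → [d].
At the second juncture, /d/ likewise becomes [ɟ] adjacent to /j/.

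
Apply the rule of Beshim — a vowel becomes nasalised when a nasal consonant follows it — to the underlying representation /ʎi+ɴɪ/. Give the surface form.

/i/ sits next to the nasal /ɴ/ and is therefore nasalised to [ĩ].

[ʎĩɴɪ]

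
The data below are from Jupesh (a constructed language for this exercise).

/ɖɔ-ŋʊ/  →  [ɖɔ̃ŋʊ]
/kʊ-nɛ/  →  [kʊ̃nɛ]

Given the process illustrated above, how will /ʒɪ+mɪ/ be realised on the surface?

The data show regressive nasality assimilation (vowel nasalisation): /ɔ/ → [ɔ̃] before /ŋ/; /ʊ/ → [ʊ̃] before /n/ — a vowel is nasalised by an immediately following nasal consonant.
/ɪ/ sits next to the nasal /m/ and is therefore nasalised to [ɪ̃].

[ʒɪ̃mɪ]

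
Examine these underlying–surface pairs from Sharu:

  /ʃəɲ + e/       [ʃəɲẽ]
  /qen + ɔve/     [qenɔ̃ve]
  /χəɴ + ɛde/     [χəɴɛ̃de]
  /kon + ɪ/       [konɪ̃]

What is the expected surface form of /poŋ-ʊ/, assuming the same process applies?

[poŋʊ̃]

The data show progressive nasality assimilation (vowel nasalisation): /e/ → [ẽ] after /ɲ/; /ɔ/ → [ɔ̃] after /n/; /ɛ/ → [ɛ̃] after /ɴ/; /ɪ/ → [ɪ̃] after /n/ — a vowel is nasalised by an immediately preceding nasal consonant.
The vowel /ʊ/ is adjacent to the preceding nasal /ŋ/, so it acquires [+nasal] and surfaces as [ʊ̃].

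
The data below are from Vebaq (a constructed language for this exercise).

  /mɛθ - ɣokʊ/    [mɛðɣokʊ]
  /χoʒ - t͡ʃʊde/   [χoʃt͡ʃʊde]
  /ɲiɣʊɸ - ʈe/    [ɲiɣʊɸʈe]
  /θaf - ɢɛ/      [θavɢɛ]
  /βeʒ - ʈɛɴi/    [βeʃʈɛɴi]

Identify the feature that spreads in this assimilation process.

voicing

Underlying /θ/ is realised as [ð] next to /ɣ/; /ɣ/ itself does not change.
The change voiceless → voiced matches the voicing of the following /ɣ/, identifying this as voicing assimilation.
The same holds elsewhere in the data: /ʒ/ → [ʃ] before /t͡ʃ/ (voiced → voiceless, matching voiceless); /f/ → [v] before /ɢ/ (voiceless → voiced, matching voiced); /ʒ/ → [ʃ] before /ʈ/ (voiced → voiceless, matching voiceless) — only voicing changes, and always toward the following segment.
No alternation appears in [ɲiɣʊɸʈe]: there the adjacent consonants already agree in voicing (/ɸ/ and /ʈ/ are both voiceless), so this form is consistent with the same rule.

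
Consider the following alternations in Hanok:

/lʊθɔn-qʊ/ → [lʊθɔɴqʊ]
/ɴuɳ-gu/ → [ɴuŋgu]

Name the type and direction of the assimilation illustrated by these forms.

regressive place assimilation

Underlying /n/ is realised as [ɴ] next to /q/; /q/ itself does not change.
The change alveolar → uvular matches the place of the following /q/, identifying this as place assimilation.
Manner and voice are unchanged, so the assimilation is partial, not total.
Checking the remaining alternation: /ɳ/ → [ŋ] before /g/ (retroflex → velar, matching velar) — only place changes, and always toward the following segment.
Since the segment that changes precedes the conditioning segment, the assimilation is regressive.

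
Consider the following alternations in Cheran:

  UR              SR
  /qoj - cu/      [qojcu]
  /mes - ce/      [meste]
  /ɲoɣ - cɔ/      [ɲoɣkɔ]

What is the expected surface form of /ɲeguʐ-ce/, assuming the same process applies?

The data show progressive place assimilation: /c/ → [t] after /s/; /c/ → [k] after /ɣ/. In each pair only place changes, matching the preceding consonant, while manner and voice stay constant.
Nothing changes in [qojcu]: there the adjacent consonants already agree in place (/c/ and /j/ are both palatal), so this form is consistent with the same rule.
The rule targets /c/ (voiceless palatal stop), which sits after the trigger /ʐ/ (retroflex).
The voiceless retroflex stop is [ʈ], so /c/ → [ʈ].

[ɲeguʐʈe]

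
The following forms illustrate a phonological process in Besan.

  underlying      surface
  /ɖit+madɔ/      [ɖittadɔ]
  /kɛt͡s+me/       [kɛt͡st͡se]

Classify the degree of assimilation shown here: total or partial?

The segment that alternates is /m/, which surfaces as [t] when adjacent to /t/.
The output [t] is identical to the trigger /t/ — every feature (place, manner, voicing) has been copied — so this is total assimilation.
The other form behaves the same way: /m/ → [t͡s] after /t͡s/ — in each case the output is a copy of the preceding consonant.

total assimilation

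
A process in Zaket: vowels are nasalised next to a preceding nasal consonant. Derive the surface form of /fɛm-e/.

The vowel /e/ is adjacent to the preceding nasal /m/, so it acquires [+nasal] and surfaces as [ẽ].

[fɛmẽ]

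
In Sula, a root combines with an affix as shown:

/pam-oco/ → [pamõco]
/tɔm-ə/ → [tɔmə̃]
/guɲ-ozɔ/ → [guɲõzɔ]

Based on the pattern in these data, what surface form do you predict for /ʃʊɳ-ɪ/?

The data show progressive nasality assimilation (vowel nasalisation): /o/ → [õ] after /m/; /ə/ → [ə̃] after /m/; /o/ → [õ] after /ɲ/ — a vowel is nasalised by an immediately preceding nasal consonant.
/ɪ/ sits next to the nasal /ɳ/ and is therefore nasalised to [ɪ̃].

[ʃʊɳɪ̃]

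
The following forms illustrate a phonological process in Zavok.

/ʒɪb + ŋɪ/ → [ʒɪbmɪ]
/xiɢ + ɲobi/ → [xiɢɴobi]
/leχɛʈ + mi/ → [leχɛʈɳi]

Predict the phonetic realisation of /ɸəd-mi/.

The data show progressive place assimilation: /ŋ/ → [m] after /b/; /ɲ/ → [ɴ] after /ɢ/; /m/ → [ɳ] after /ʈ/. In each pair only place changes, matching the preceding consonant, while manner and voice stay constant.
The rule targets /m/ (voiced bilabial nasal), which sits after the trigger /d/ (alveolar).
A voiced alveolar nasal is [n], so the surface segment is [n].

[ɸədni]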